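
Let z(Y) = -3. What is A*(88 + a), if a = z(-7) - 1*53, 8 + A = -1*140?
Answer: -4736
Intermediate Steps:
A = -148 (A = -8 - 1*140 = -8 - 140 = -148)
a = -56 (a = -3 - 1*53 = -3 - 53 = -56)
A*(88 + a) = -148*(88 - 56) = -148*32 = -4736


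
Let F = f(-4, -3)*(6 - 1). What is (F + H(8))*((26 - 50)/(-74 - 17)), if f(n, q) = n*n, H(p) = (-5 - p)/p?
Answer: 1881/91 ≈ 20.670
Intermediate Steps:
H(p) = (-5 - p)/p
f(n, q) = n²
F = 80 (F = (-4)²*(6 - 1) = 16*5 = 80)
(F + H(8))*((26 - 50)/(-74 - 17)) = (80 + (-5 - 1*8)/8)*((26 - 50)/(-74 - 17)) = (80 + (-5 - 8)/8)*(-24/(-91)) = (80 + (⅛)*(-13))*(-24*(-1/91)) = (80 - 13/8)*(24/91) = (627/8)*(24/91) = 1881/91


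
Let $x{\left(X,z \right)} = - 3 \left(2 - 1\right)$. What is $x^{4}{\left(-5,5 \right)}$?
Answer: $81$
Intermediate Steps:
$x{\left(X,z \right)} = -3$ ($x{\left(X,z \right)} = \left(-3\right) 1 = -3$)
$x^{4}{\left(-5,5 \right)} = \left(-3\right)^{4} = 81$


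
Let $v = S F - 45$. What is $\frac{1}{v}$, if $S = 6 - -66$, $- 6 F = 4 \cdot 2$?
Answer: $- \frac{1}{141} \approx -0.0070922$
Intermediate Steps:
$F = - \frac{4}{3}$ ($F = - \frac{4 \cdot 2}{6} = \left(- \frac{1}{6}\right) 8 = - \frac{4}{3} \approx -1.3333$)
$S = 72$ ($S = 6 + 66 = 72$)
$v = -141$ ($v = 72 \left(- \frac{4}{3}\right) - 45 = -96 - 45 = -141$)
$\frac{1}{v} = \frac{1}{-141} = - \frac{1}{141}$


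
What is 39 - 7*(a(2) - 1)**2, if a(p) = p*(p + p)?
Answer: -304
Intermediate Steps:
a(p) = 2*p**2 (a(p) = p*(2*p) = 2*p**2)
39 - 7*(a(2) - 1)**2 = 39 - 7*(2*2**2 - 1)**2 = 39 - 7*(2*4 - 1)**2 = 39 - 7*(8 - 1)**2 = 39 - 7*7**2 = 39 - 7*49 = 39 - 343 = -304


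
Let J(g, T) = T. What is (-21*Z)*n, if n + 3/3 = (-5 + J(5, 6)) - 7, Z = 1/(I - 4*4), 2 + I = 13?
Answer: -147/5 ≈ -29.400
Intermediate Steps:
I = 11 (I = -2 + 13 = 11)
Z = -1/5 (Z = 1/(11 - 4*4) = 1/(11 - 16) = 1/(-5) = -1/5 ≈ -0.20000)
n = -7 (n = -1 + ((-5 + 6) - 7) = -1 + (1 - 7) = -1 - 6 = -7)
(-21*Z)*n = -21*(-1/5)*(-7) = (21/5)*(-7) = -147/5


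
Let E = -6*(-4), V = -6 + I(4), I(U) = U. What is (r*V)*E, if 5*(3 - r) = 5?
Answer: -96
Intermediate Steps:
r = 2 (r = 3 - ⅕*5 = 3 - 1 = 2)
V = -2 (V = -6 + 4 = -2)
E = 24
(r*V)*E = (2*(-2))*24 = -4*24 = -96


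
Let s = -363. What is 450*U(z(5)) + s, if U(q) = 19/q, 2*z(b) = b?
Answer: 3057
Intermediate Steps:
z(b) = b/2
450*U(z(5)) + s = 450*(19/(((½)*5))) - 363 = 450*(19/(5/2)) - 363 = 450*(19*(⅖)) - 363 = 450*(38/5) - 363 = 3420 - 363 = 3057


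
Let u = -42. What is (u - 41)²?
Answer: 6889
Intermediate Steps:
(u - 41)² = (-42 - 41)² = (-83)² = 6889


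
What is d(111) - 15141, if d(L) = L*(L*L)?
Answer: 1352490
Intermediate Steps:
d(L) = L³ (d(L) = L*L² = L³)
d(111) - 15141 = 111³ - 15141 = 1367631 - 15141 = 1352490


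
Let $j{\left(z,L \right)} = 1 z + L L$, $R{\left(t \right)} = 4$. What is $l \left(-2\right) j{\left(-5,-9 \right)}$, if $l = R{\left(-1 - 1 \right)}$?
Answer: $-608$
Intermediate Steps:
$l = 4$
$j{\left(z,L \right)} = z + L^{2}$
$l \left(-2\right) j{\left(-5,-9 \right)} = 4 \left(-2\right) \left(-5 + \left(-9\right)^{2}\right) = - 8 \left(-5 + 81\right) = \left(-8\right) 76 = -608$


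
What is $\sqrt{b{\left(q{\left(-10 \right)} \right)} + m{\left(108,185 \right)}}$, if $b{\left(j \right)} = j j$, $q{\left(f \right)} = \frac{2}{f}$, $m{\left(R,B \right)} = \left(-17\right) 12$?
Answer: $\frac{i \sqrt{5099}}{5} \approx 14.281 i$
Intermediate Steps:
$m{\left(R,B \right)} = -204$
$b{\left(j \right)} = j^{2}$
$\sqrt{b{\left(q{\left(-10 \right)} \right)} + m{\left(108,185 \right)}} = \sqrt{\left(\frac{2}{-10}\right)^{2} - 204} = \sqrt{\left(2 \left(- \frac{1}{10}\right)\right)^{2} - 204} = \sqrt{\left(- \frac{1}{5}\right)^{2} - 204} = \sqrt{\frac{1}{25} - 204} = \sqrt{- \frac{5099}{25}} = \frac{i \sqrt{5099}}{5}$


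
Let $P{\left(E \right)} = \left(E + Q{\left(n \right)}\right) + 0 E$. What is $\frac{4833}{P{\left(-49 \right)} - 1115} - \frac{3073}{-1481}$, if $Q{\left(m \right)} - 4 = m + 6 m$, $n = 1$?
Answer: $- \frac{3614504}{1707593} \approx -2.1167$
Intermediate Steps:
$Q{\left(m \right)} = 4 + 7 m$ ($Q{\left(m \right)} = 4 + \left(m + 6 m\right) = 4 + 7 m$)
$P{\left(E \right)} = 11 + E$ ($P{\left(E \right)} = \left(E + \left(4 + 7 \cdot 1\right)\right) + 0 E = \left(E + \left(4 + 7\right)\right) + 0 = \left(E + 11\right) + 0 = \left(11 + E\right) + 0 = 11 + E$)
$\frac{4833}{P{\left(-49 \right)} - 1115} - \frac{3073}{-1481} = \frac{4833}{\left(11 - 49\right) - 1115} - \frac{3073}{-1481} = \frac{4833}{-38 - 1115} - - \frac{3073}{1481} = \frac{4833}{-1153} + \frac{3073}{1481} = 4833 \left(- \frac{1}{1153}\right) + \frac{3073}{1481} = - \frac{4833}{1153} + \frac{3073}{1481} = - \frac{3614504}{1707593}$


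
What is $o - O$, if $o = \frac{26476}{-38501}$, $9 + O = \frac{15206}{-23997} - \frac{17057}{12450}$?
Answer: $\frac{39553939888493}{3834220262550} \approx 10.316$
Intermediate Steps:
$O = - \frac{1095831793}{99587550}$ ($O = -9 + \left(\frac{15206}{-23997} - \frac{17057}{12450}\right) = -9 + \left(15206 \left(- \frac{1}{23997}\right) - \frac{17057}{12450}\right) = -9 - \frac{199543843}{99587550} = - \frac{1095831793}{99587550} \approx -11.004$)
$o = - \frac{26476}{38501}$ ($o = 26476 \left(- \frac{1}{38501}\right) = - \frac{26476}{38501} \approx -0.68767$)
$o - O = - \frac{26476}{38501} - - \frac{1095831793}{99587550} = - \frac{26476}{38501} + \frac{1095831793}{99587550} = \frac{39553939888493}{3834220262550}$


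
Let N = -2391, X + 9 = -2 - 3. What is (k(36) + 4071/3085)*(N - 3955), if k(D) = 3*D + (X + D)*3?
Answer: -3432303906/3085 ≈ -1.1126e+6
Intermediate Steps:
X = -14 (X = -9 + (-2 - 3) = -9 - 5 = -14)
k(D) = -42 + 6*D (k(D) = 3*D + (-14 + D)*3 = 3*D + (-42 + 3*D) = -42 + 6*D)
(k(36) + 4071/3085)*(N - 3955) = ((-42 + 6*36) + 4071/3085)*(-2391 - 3955) = ((-42 + 216) + 4071*(1/3085))*(-6346) = (174 + 4071/3085)*(-6346) = (540861/3085)*(-6346) = -3432303906/3085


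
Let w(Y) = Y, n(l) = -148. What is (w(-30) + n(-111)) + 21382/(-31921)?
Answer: -5703320/31921 ≈ -178.67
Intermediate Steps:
(w(-30) + n(-111)) + 21382/(-31921) = (-30 - 148) + 21382/(-31921) = -178 + 21382*(-1/31921) = -178 - 21382/31921 = -5703320/31921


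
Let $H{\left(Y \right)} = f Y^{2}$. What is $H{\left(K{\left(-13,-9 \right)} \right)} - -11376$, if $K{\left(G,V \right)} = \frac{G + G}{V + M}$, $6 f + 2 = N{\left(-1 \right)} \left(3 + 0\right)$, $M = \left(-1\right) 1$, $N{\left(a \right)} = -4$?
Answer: $\frac{852017}{75} \approx 11360.0$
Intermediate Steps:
$M = -1$
$f = - \frac{7}{3}$ ($f = - \frac{1}{3} + \frac{\left(-4\right) \left(3 + 0\right)}{6} = - \frac{1}{3} + \frac{\left(-4\right) 3}{6} = - \frac{1}{3} + \frac{1}{6} \left(-12\right) = - \frac{1}{3} - 2 = - \frac{7}{3} \approx -2.3333$)
$K{\left(G,V \right)} = \frac{2 G}{-1 + V}$ ($K{\left(G,V \right)} = \frac{G + G}{V - 1} = \frac{2 G}{-1 + V}$)
$H{\left(Y \right)} = - \frac{7 Y^{2}}{3}$
$H{\left(K{\left(-13,-9 \right)} \right)} - -11376 = - \frac{7 \left(2 \left(-13\right) \frac{1}{-1 - 9}\right)^{2}}{3} - -11376 = - \frac{7 \left(2 \left(-13\right) \frac{1}{-10}\right)^{2}}{3} + 11376 = - \frac{7 \left(2 \left(-13\right) \left(- \frac{1}{10}\right)\right)^{2}}{3} + 11376 = - \frac{7 \left(\frac{13}{5}\right)^{2}}{3} + 11376 = \left(- \frac{7}{3}\right) \frac{169}{25} + 11376 = - \frac{1183}{75} + 11376 = \frac{852017}{75}$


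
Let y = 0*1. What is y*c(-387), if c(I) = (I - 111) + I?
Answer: 0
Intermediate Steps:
c(I) = -111 + 2*I (c(I) = (-111 + I) + I = -111 + 2*I)
y = 0
y*c(-387) = 0*(-111 + 2*(-387)) = 0*(-111 - 774) = 0*(-885) = 0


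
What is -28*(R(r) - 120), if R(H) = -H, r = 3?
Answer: 3444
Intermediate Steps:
-28*(R(r) - 120) = -28*(-1*3 - 120) = -28*(-3 - 120) = -28*(-123) = 3444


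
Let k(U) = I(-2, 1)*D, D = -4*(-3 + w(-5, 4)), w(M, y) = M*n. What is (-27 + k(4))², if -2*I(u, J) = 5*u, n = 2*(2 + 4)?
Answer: 1520289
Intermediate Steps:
n = 12 (n = 2*6 = 12)
w(M, y) = 12*M (w(M, y) = M*12 = 12*M)
I(u, J) = -5*u/2
D = 252 (D = -4*(-3 + 12*(-5)) = -4*(-3 - 60) = -4*(-63) = 252)
k(U) = 1260 (k(U) = -5/2*(-2)*252 = 5*252 = 1260)
(-27 + k(4))² = (-27 + 1260)² = 1233² = 1520289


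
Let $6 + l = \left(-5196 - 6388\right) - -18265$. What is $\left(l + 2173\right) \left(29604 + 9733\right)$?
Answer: $348053776$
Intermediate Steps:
$l = 6675$ ($l = -6 - -6681 = -6 + \left(\left(-5196 - 6388\right) + 18265\right) = -6 + \left(-11584 + 18265\right) = -6 + 6681 = 6675$)
$\left(l + 2173\right) \left(29604 + 9733\right) = \left(6675 + 2173\right) \left(29604 + 9733\right) = 8848 \cdot 39337 = 348053776$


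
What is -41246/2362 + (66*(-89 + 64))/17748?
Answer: -61327609/3493398 ≈ -17.555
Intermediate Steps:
-41246/2362 + (66*(-89 + 64))/17748 = -41246*1/2362 + (66*(-25))*(1/17748) = -20623/1181 - 1650*1/17748 = -20623/1181 - 275/2958 = -61327609/3493398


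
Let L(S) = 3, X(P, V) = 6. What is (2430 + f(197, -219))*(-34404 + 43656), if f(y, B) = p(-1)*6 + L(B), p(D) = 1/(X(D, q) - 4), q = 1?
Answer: 22537872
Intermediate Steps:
p(D) = ½ (p(D) = 1/(6 - 4) = 1/2 = ½)
f(y, B) = 6 (f(y, B) = (½)*6 + 3 = 3 + 3 = 6)
(2430 + f(197, -219))*(-34404 + 43656) = (2430 + 6)*(-34404 + 43656) = 2436*9252 = 22537872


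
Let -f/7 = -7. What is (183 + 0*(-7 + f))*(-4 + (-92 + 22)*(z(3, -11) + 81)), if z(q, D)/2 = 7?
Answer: -1217682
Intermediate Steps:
f = 49 (f = -7*(-7) = 49)
z(q, D) = 14 (z(q, D) = 2*7 = 14)
(183 + 0*(-7 + f))*(-4 + (-92 + 22)*(z(3, -11) + 81)) = (183 + 0*(-7 + 49))*(-4 + (-92 + 22)*(14 + 81)) = (183 + 0*42)*(-4 - 70*95) = (183 + 0)*(-4 - 6650) = 183*(-6654) = -1217682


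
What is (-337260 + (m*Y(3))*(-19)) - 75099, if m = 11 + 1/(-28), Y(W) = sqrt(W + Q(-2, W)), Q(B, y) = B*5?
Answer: -412359 - 5833*I*sqrt(7)/28 ≈ -4.1236e+5 - 551.17*I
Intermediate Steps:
Q(B, y) = 5*B
Y(W) = sqrt(-10 + W) (Y(W) = sqrt(W + 5*(-2)) = sqrt(W - 10) = sqrt(-10 + W))
m = 307/28 (m = 11 - 1/28 = 307/28 ≈ 10.964)
(-337260 + (m*Y(3))*(-19)) - 75099 = (-337260 + (307*sqrt(-10 + 3)/28)*(-19)) - 75099 = (-337260 + (307*sqrt(-7)/28)*(-19)) - 75099 = (-337260 + (307*(I*sqrt(7))/28)*(-19)) - 75099 = (-337260 + (307*I*sqrt(7)/28)*(-19)) - 75099 = (-337260 - 5833*I*sqrt(7)/28) - 75099 = -412359 - 5833*I*sqrt(7)/28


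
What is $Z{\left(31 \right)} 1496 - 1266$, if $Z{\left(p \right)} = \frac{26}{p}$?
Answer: $- \frac{350}{31} \approx -11.29$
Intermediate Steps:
$Z{\left(31 \right)} 1496 - 1266 = \frac{26}{31} \cdot 1496 - 1266 = \frac{38896}{31} - 1266 = - \frac{350}{31}$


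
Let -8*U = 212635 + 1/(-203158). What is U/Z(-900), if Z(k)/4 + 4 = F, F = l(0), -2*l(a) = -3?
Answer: 43198501329/16252640 ≈ 2657.9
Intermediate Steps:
l(a) = 3/2 (l(a) = -½*(-3) = 3/2)
F = 3/2 ≈ 1.5000
Z(k) = -10 (Z(k) = -16 + 4*(3/2) = -16 + 6 = -10)
U = -43198501329/1625264 (U = -(212635 + 1/(-203158))/8 = -(212635 - 1/203158)/8 = -⅛*43198501329/203158 = -43198501329/1625264 ≈ -26579.)
U/Z(-900) = -43198501329/1625264/(-10) = -43198501329/1625264*(-⅒) = 43198501329/16252640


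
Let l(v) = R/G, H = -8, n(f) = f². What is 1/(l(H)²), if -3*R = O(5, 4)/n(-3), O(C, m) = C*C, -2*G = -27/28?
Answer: 531441/1960000 ≈ 0.27114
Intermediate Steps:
G = 27/56 (G = -(-27)/(2*28) = -½*(-27/28) = 27/56 ≈ 0.48214)
O(C, m) = C²
R = -25/27 (R = -5²/(3*((-3)²)) = -25/(3*9) = -⅓*25/9 = -25/27 ≈ -0.92593)
l(v) = -1400/729 (l(v) = -25/(27*27/56) = -25/27*56/27 = -1400/729)
1/(l(H)²) = 1/((-1400/729)²) = 1/(1960000/531441) = 531441/1960000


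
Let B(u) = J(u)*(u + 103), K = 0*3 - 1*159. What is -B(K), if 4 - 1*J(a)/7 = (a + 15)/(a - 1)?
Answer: 6076/5 ≈ 1215.2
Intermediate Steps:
J(a) = 28 - 7*(15 + a)/(-1 + a) (J(a) = 28 - 7*(a + 15)/(a - 1) = 28 - 7*(15 + a)/(-1 + a))
K = -159 (K = 0 - 159 = -159)
B(u) = 7*(-19 + 3*u)*(103 + u)/(-1 + u) (B(u) = (7*(-19 + 3*u)/(-1 + u))*(u + 103) = (7*(-19 + 3*u)/(-1 + u))*(103 + u) = 7*(-19 + 3*u)*(103 + u)/(-1 + u))
-B(K) = -7*(-19 + 3*(-159))*(103 - 159)/(-1 - 159) = -7*(-19 - 477)*(-56)/(-160) = -7*(-1)*(-496)*(-56)/160 = -1*(-6076/5) = 6076/5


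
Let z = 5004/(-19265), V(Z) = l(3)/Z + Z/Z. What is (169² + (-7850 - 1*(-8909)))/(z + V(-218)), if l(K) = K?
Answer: 124397187400/3051103 ≈ 40771.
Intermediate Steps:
V(Z) = 1 + 3/Z (V(Z) = 3/Z + Z/Z = 3/Z + 1 = 1 + 3/Z)
z = -5004/19265 (z = 5004*(-1/19265) = -5004/19265 ≈ -0.25975)
(169² + (-7850 - 1*(-8909)))/(z + V(-218)) = (169² + (-7850 - 1*(-8909)))/(-5004/19265 + (3 - 218)/(-218)) = (28561 + (-7850 + 8909))/(-5004/19265 - 1/218*(-215)) = (28561 + 1059)/(-5004/19265 + 215/218) = 29620/(3051103/4199770) = 29620*(4199770/3051103) = 124397187400/3051103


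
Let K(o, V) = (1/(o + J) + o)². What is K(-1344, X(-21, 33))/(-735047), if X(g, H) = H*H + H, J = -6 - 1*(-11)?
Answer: -3238621346689/1317881202287 ≈ -2.4574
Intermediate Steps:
J = 5 (J = -6 + 11 = 5)
X(g, H) = H + H² (X(g, H) = H² + H = H + H²)
K(o, V) = (o + 1/(5 + o))² (K(o, V) = (1/(o + 5) + o)² = (1/(5 + o) + o)² = (o + 1/(5 + o))²)
K(-1344, X(-21, 33))/(-735047) = ((1 + (-1344)² + 5*(-1344))²/(5 - 1344)²)/(-735047) = ((1 + 1806336 - 6720)²/(-1339)²)*(-1/735047) = ((1/1792921)*1799617²)*(-1/735047) = ((1/1792921)*3238621346689)*(-1/735047) = (3238621346689/1792921)*(-1/735047) = -3238621346689/1317881202287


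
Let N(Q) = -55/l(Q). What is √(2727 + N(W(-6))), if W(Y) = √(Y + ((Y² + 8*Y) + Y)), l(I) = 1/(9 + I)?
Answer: √(2232 - 110*I*√6) ≈ 47.33 - 2.8465*I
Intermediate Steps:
W(Y) = √(Y² + 10*Y) (W(Y) = √(Y + (Y² + 9*Y)) = √(Y² + 10*Y))
N(Q) = -495 - 55*Q (N(Q) = -(495 + 55*Q) = -55*(9 + Q) = -495 - 55*Q)
√(2727 + N(W(-6))) = √(2727 + (-495 - 55*I*√6*√(10 - 6))) = √(2727 + (-495 - 55*2*I*√6)) = √(2727 + (-495 - 110*I*√6)) = √(2232 - 110*I*√6)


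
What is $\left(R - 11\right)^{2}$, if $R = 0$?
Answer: $121$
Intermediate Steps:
$\left(R - 11\right)^{2} = \left(0 - 11\right)^{2} = \left(-11\right)^{2} = 121$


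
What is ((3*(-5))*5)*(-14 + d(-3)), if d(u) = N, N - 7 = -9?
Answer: 1200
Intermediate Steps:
N = -2 (N = 7 - 9 = -2)
d(u) = -2
((3*(-5))*5)*(-14 + d(-3)) = ((3*(-5))*5)*(-14 - 2) = -15*5*(-16) = -75*(-16) = 1200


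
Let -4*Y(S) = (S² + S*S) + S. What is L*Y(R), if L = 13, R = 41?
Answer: -44239/4 ≈ -11060.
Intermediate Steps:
Y(S) = -S²/2 - S/4 (Y(S) = -((S² + S*S) + S)/4 = -((S² + S²) + S)/4 = -(2*S² + S)/4 = -(S + 2*S²)/4 = -S²/2 - S/4)
L*Y(R) = 13*(-¼*41*(1 + 2*41)) = 13*(-¼*41*(1 + 82)) = 13*(-¼*41*83) = 13*(-3403/4) = -44239/4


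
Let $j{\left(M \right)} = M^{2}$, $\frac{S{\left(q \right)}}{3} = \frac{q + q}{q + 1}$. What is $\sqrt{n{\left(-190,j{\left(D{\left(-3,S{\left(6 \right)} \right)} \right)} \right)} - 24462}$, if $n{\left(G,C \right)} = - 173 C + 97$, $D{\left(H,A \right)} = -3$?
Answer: $i \sqrt{25922} \approx 161.0 i$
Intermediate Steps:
$S{\left(q \right)} = \frac{6 q}{1 + q}$ ($S{\left(q \right)} = 3 \frac{q + q}{q + 1} = 3 \frac{2 q}{1 + q} = \frac{6 q}{1 + q}$)
$n{\left(G,C \right)} = 97 - 173 C$
$\sqrt{n{\left(-190,j{\left(D{\left(-3,S{\left(6 \right)} \right)} \right)} \right)} - 24462} = \sqrt{\left(97 - 173 \left(-3\right)^{2}\right) - 24462} = \sqrt{\left(97 - 1557\right) - 24462} = \sqrt{-1460 - 24462} = \sqrt{-25922} = i \sqrt{25922}$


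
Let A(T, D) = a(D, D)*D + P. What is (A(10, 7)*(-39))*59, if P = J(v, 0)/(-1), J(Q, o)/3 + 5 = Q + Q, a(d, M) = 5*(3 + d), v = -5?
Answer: -908895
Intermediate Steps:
a(d, M) = 15 + 5*d
J(Q, o) = -15 + 6*Q (J(Q, o) = -15 + 3*(Q + Q) = -15 + 3*(2*Q) = -15 + 6*Q)
P = 45 (P = (-15 + 6*(-5))/(-1) = (-15 - 30)*(-1) = -45*(-1) = 45)
A(T, D) = 45 + D*(15 + 5*D) (A(T, D) = (15 + 5*D)*D + 45 = D*(15 + 5*D) + 45 = 45 + D*(15 + 5*D))
(A(10, 7)*(-39))*59 = ((45 + 5*7*(3 + 7))*(-39))*59 = ((45 + 5*7*10)*(-39))*59 = ((45 + 350)*(-39))*59 = (395*(-39))*59 = -15405*59 = -908895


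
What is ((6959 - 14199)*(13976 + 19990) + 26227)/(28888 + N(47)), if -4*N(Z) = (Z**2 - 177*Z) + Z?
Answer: -983550452/121615 ≈ -8087.4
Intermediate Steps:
N(Z) = 44*Z - Z**2/4 (N(Z) = -((Z**2 - 177*Z) + Z)/4 = -(Z**2 - 176*Z)/4 = 44*Z - Z**2/4)
((6959 - 14199)*(13976 + 19990) + 26227)/(28888 + N(47)) = ((6959 - 14199)*(13976 + 19990) + 26227)/(28888 + (1/4)*47*(176 - 1*47)) = (-7240*33966 + 26227)/(28888 + (1/4)*47*(176 - 47)) = (-245913840 + 26227)/(28888 + (1/4)*47*129) = -245887613/(28888 + 6063/4) = -245887613/121615/4 = -245887613*4/121615 = -983550452/121615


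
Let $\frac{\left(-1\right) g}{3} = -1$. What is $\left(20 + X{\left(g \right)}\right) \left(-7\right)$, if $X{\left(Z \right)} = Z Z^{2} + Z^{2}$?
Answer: $-392$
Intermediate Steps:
$g = 3$ ($g = \left(-3\right) \left(-1\right) = 3$)
$X{\left(Z \right)} = Z^{2} + Z^{3}$ ($X{\left(Z \right)} = Z^{3} + Z^{2} = Z^{2} + Z^{3}$)
$\left(20 + X{\left(g \right)}\right) \left(-7\right) = \left(20 + 3^{2} \left(1 + 3\right)\right) \left(-7\right) = \left(20 + 9 \cdot 4\right) \left(-7\right) = \left(20 + 36\right) \left(-7\right) = 56 \left(-7\right) = -392$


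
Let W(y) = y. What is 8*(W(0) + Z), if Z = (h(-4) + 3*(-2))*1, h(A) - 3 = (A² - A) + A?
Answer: 104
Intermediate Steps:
h(A) = 3 + A² (h(A) = 3 + ((A² - A) + A) = 3 + A²)
Z = 13 (Z = ((3 + (-4)²) + 3*(-2))*1 = ((3 + 16) - 6)*1 = (19 - 6)*1 = 13*1 = 13)
8*(W(0) + Z) = 8*(0 + 13) = 8*13 = 104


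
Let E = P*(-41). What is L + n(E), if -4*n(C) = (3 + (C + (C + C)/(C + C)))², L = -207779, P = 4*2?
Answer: -234023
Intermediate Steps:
P = 8
E = -328 (E = 8*(-41) = -328)
n(C) = -(4 + C)²/4 (n(C) = -(3 + (C + (C + C)/(C + C)))²/4 = -(3 + (C + (2*C)/((2*C))))²/4 = -(3 + (C + (2*C)*(1/(2*C))))²/4 = -(3 + (C + 1))²/4 = -(3 + (1 + C))²/4 = -(4 + C)²/4)
L + n(E) = -207779 - (4 - 328)²/4 = -207779 - ¼*(-324)² = -207779 - ¼*104976 = -207779 - 26244 = -234023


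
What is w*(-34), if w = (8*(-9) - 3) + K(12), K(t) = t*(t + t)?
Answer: -7242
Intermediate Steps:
K(t) = 2*t**2 (K(t) = t*(2*t) = 2*t**2)
w = 213 (w = (8*(-9) - 3) + 2*12**2 = (-72 - 3) + 2*144 = -75 + 288 = 213)
w*(-34) = 213*(-34) = -7242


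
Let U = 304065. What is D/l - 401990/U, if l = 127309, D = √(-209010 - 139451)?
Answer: -80398/60813 + I*√348461/127309 ≈ -1.3221 + 0.0046368*I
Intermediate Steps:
D = I*√348461 (D = √(-348461) = I*√348461 ≈ 590.31*I)
D/l - 401990/U = (I*√348461)/127309 - 401990/304065 = (I*√348461)*(1/127309) - 401990*1/304065 = I*√348461/127309 - 80398/60813 = -80398/60813 + I*√348461/127309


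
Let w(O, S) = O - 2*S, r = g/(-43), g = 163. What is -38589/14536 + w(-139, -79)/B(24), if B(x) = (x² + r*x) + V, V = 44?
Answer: -216486665/82666232 ≈ -2.6188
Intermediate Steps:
r = -163/43 (r = 163/(-43) = 163*(-1/43) = -163/43 ≈ -3.7907)
B(x) = 44 + x² - 163*x/43 (B(x) = (x² - 163*x/43) + 44 = 44 + x² - 163*x/43)
-38589/14536 + w(-139, -79)/B(24) = -38589/14536 + (-139 - 2*(-79))/(44 + 24² - 163/43*24) = -38589*1/14536 + (-139 + 158)/(44 + 576 - 3912/43) = -38589/14536 + 19/(22748/43) = -38589/14536 + 19*(43/22748) = -38589/14536 + 817/22748 = -216486665/82666232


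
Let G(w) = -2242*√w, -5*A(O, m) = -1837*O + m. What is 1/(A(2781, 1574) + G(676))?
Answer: 5/4815663 ≈ 1.0383e-6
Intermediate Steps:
A(O, m) = -m/5 + 1837*O/5 (A(O, m) = -(-1837*O + m)/5 = -(m - 1837*O)/5 = -m/5 + 1837*O/5)
1/(A(2781, 1574) + G(676)) = 1/((-⅕*1574 + (1837/5)*2781) - 2242*√676) = 1/((-1574/5 + 5108697/5) - 2242*26) = 1/(5107123/5 - 58292) = 1/(4815663/5) = 5/4815663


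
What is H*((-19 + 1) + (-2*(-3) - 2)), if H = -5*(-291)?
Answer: -20370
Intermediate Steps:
H = 1455
H*((-19 + 1) + (-2*(-3) - 2)) = 1455*((-19 + 1) + (-2*(-3) - 2)) = 1455*(-18 + (6 - 2)) = 1455*(-18 + 4) = 1455*(-14) = -20370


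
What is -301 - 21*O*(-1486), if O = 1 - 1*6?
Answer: -156331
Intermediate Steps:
O = -5 (O = 1 - 6 = -5)
-301 - 21*O*(-1486) = -301 - 21*(-5)*(-1486) = -301 + 105*(-1486) = -301 - 156030 = -156331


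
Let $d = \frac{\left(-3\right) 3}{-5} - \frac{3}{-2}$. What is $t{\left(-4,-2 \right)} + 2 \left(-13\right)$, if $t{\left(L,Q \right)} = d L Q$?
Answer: $\frac{2}{5} \approx 0.4$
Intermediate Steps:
$d = \frac{33}{10}$ ($d = \left(-9\right) \left(- \frac{1}{5}\right) - - \frac{3}{2} = \frac{9}{5} + \frac{3}{2} = \frac{33}{10} \approx 3.3$)
$t{\left(L,Q \right)} = \frac{33 L Q}{10}$ ($t{\left(L,Q \right)} = \frac{33 L}{10} Q = \frac{33 L Q}{10}$)
$t{\left(-4,-2 \right)} + 2 \left(-13\right) = \frac{33}{10} \left(-4\right) \left(-2\right) + 2 \left(-13\right) = \frac{132}{5} - 26 = \frac{2}{5}$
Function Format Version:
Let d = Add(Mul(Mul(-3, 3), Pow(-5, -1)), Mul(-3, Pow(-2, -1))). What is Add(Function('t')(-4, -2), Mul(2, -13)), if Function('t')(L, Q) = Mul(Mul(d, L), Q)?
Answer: Rational(2, 5) ≈ 0.40000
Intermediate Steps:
d = Rational(33, 10) (d = Add(Mul(-9, Rational(-1, 5)), Mul(-3, Rational(-1, 2))) = Add(Rational(9, 5), Rational(3, 2)) = Rational(33, 10) ≈ 3.3000)
Function('t')(L, Q) = Mul(Rational(33, 10), L, Q) (Function('t')(L, Q) = Mul(Mul(Rational(33, 10), L), Q) = Mul(Rational(33, 10), L, Q))
Add(Function('t')(-4, -2), Mul(2, -13)) = Add(Mul(Rational(33, 10), -4, -2), Mul(2, -13)) = Add(Rational(132, 5), -26) = Rational(2, 5)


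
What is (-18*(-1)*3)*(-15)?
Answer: -810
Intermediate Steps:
(-18*(-1)*3)*(-15) = (18*3)*(-15) = 54*(-15) = -810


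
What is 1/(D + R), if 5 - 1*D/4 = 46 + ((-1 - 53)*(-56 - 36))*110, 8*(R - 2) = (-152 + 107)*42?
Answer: -4/8745273 ≈ -4.5739e-7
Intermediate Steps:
R = -937/4 (R = 2 + ((-152 + 107)*42)/8 = 2 + (-45*42)/8 = 2 + (⅛)*(-1890) = 2 - 945/4 = -937/4 ≈ -234.25)
D = -2186084 (D = 20 - 4*(46 + ((-1 - 53)*(-56 - 36))*110) = 20 - 4*(46 - 54*(-92)*110) = 20 - 4*(46 + 4968*110) = 20 - 4*(46 + 546480) = 20 - 4*546526 = 20 - 2186104 = -2186084)
1/(D + R) = 1/(-2186084 - 937/4) = 1/(-8745273/4) = -4/8745273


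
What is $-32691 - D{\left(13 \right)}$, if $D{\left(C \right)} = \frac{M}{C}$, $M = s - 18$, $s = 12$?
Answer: $- \frac{424977}{13} \approx -32691.0$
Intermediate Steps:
$M = -6$ ($M = 12 - 18 = -6$)
$D{\left(C \right)} = - \frac{6}{C}$
$-32691 - D{\left(13 \right)} = -32691 - - \frac{6}{13} = -32691 + \frac{6}{13} = - \frac{424977}{13}$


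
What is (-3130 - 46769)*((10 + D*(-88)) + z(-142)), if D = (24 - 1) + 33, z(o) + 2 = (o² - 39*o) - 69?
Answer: -1033557987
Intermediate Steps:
z(o) = -71 + o² - 39*o (z(o) = -2 + ((o² - 39*o) - 69) = -2 + (-69 + o² - 39*o) = -71 + o² - 39*o)
D = 56 (D = 23 + 33 = 56)
(-3130 - 46769)*((10 + D*(-88)) + z(-142)) = (-3130 - 46769)*((10 + 56*(-88)) + (-71 + (-142)² - 39*(-142))) = -49899*((10 - 4928) + (-71 + 20164 + 5538)) = -49899*(-4918 + 25631) = -49899*20713 = -1033557987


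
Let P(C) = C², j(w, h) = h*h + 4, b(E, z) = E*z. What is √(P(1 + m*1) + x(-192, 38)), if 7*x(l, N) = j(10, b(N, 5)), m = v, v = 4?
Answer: 3*√28217/7 ≈ 71.991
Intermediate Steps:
m = 4
j(w, h) = 4 + h² (j(w, h) = h² + 4 = 4 + h²)
x(l, N) = 4/7 + 25*N²/7 (x(l, N) = (4 + (N*5)²)/7 = (4 + (5*N)²)/7 = (4 + 25*N²)/7 = 4/7 + 25*N²/7)
√(P(1 + m*1) + x(-192, 38)) = √((1 + 4*1)² + (4/7 + (25/7)*38²)) = √((1 + 4)² + (4/7 + (25/7)*1444)) = √(5² + (4/7 + 36100/7)) = √(25 + 36104/7) = √(36279/7) = 3*√28217/7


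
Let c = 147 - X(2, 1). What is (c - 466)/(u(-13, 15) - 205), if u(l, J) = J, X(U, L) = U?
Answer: 321/190 ≈ 1.6895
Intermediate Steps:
c = 145 (c = 147 - 1*2 = 147 - 2 = 145)
(c - 466)/(u(-13, 15) - 205) = (145 - 466)/(15 - 205) = -321/(-190) = -321*(-1/190) = 321/190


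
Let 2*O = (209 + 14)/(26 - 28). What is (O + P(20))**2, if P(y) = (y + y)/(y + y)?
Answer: 47961/16 ≈ 2997.6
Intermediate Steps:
O = -223/4 (O = ((209 + 14)/(26 - 28))/2 = (223/(-2))/2 = (223*(-1/2))/2 = (1/2)*(-223/2) = -223/4 ≈ -55.750)
P(y) = 1 (P(y) = (2*y)/((2*y)) = (2*y)*(1/(2*y)) = 1)
(O + P(20))**2 = (-223/4 + 1)**2 = (-219/4)**2 = 47961/16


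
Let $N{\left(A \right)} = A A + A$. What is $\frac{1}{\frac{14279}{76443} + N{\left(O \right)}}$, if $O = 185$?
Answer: $\frac{76443}{2630417909} \approx 2.9061 \cdot 10^{-5}$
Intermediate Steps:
$N{\left(A \right)} = A + A^{2}$ ($N{\left(A \right)} = A^{2} + A = A + A^{2}$)
$\frac{1}{\frac{14279}{76443} + N{\left(O \right)}} = \frac{1}{\frac{14279}{76443} + 185 \left(1 + 185\right)} = \frac{1}{14279 \cdot \frac{1}{76443} + 185 \cdot 186} = \frac{1}{\frac{14279}{76443} + 34410} = \frac{1}{\frac{2630417909}{76443}} = \frac{76443}{2630417909}$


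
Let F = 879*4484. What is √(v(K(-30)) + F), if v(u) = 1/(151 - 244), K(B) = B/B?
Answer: √34089479871/93 ≈ 1985.3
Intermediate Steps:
K(B) = 1
F = 3941436
v(u) = -1/93 (v(u) = 1/(-93) = -1/93)
√(v(K(-30)) + F) = √(-1/93 + 3941436) = √(366553547/93) = √34089479871/93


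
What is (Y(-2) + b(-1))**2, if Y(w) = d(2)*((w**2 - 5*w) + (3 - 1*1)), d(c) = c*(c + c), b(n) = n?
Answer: 16129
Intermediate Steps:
d(c) = 2*c**2 (d(c) = c*(2*c) = 2*c**2)
Y(w) = 16 - 40*w + 8*w**2 (Y(w) = (2*2**2)*((w**2 - 5*w) + (3 - 1*1)) = (2*4)*((w**2 - 5*w) + (3 - 1)) = 8*((w**2 - 5*w) + 2) = 8*(2 + w**2 - 5*w) = 16 - 40*w + 8*w**2)
(Y(-2) + b(-1))**2 = ((16 - 40*(-2) + 8*(-2)**2) - 1)**2 = ((16 + 80 + 8*4) - 1)**2 = ((16 + 80 + 32) - 1)**2 = (128 - 1)**2 = 127**2 = 16129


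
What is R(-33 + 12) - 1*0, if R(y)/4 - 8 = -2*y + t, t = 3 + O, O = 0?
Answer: 212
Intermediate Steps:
t = 3 (t = 3 + 0 = 3)
R(y) = 44 - 8*y (R(y) = 32 + 4*(-2*y + 3) = 32 + 4*(3 - 2*y) = 32 + (12 - 8*y) = 44 - 8*y)
R(-33 + 12) - 1*0 = (44 - 8*(-33 + 12)) - 1*0 = (44 - 8*(-21)) + 0 = (44 + 168) + 0 = 212 + 0 = 212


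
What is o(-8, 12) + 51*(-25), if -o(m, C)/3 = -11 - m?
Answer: -1266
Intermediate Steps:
o(m, C) = 33 + 3*m (o(m, C) = -3*(-11 - m) = 33 + 3*m)
o(-8, 12) + 51*(-25) = (33 + 3*(-8)) + 51*(-25) = (33 - 24) - 1275 = 9 - 1275 = -1266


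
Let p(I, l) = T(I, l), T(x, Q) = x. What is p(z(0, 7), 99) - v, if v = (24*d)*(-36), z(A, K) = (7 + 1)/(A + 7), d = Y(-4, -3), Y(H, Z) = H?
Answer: -24184/7 ≈ -3454.9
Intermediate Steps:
d = -4
z(A, K) = 8/(7 + A)
p(I, l) = I
v = 3456 (v = (24*(-4))*(-36) = -96*(-36) = 3456)
p(z(0, 7), 99) - v = 8/(7 + 0) - 1*3456 = 8/7 - 3456 = -24184/7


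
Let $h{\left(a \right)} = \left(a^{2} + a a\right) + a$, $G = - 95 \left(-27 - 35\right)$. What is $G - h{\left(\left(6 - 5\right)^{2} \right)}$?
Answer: $5887$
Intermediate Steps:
$G = 5890$ ($G = \left(-95\right) \left(-62\right) = 5890$)
$h{\left(a \right)} = a + 2 a^{2}$ ($h{\left(a \right)} = \left(a^{2} + a^{2}\right) + a = 2 a^{2} + a = a + 2 a^{2}$)
$G - h{\left(\left(6 - 5\right)^{2} \right)} = 5890 - \left(6 - 5\right)^{2} \left(1 + 2 \left(6 - 5\right)^{2}\right) = 5890 - 1^{2} \left(1 + 2 \cdot 1^{2}\right) = 5890 - 1 \left(1 + 2 \cdot 1\right) = 5890 - 1 \left(1 + 2\right) = 5890 - 1 \cdot 3 = 5890 - 3 = 5887$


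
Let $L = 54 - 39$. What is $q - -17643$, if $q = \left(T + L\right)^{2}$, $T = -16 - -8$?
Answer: $17692$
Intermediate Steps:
$T = -8$ ($T = -16 + 8 = -8$)
$L = 15$ ($L = 54 - 39 = 15$)
$q = 49$ ($q = \left(-8 + 15\right)^{2} = 7^{2} = 49$)
$q - -17643 = 49 - -17643 = 49 + \left(-7307 + 24950\right) = 49 + 17643 = 17692$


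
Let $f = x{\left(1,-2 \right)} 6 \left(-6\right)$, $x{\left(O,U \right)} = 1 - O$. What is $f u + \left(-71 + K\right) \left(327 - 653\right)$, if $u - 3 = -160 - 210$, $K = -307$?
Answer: $123228$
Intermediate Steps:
$f = 0$ ($f = \left(1 - 1\right) 6 \left(-6\right) = 0 \cdot 6 \left(-6\right) = 0 \left(-6\right) = 0$)
$u = -367$ ($u = 3 - 370 = -367$)
$f u + \left(-71 + K\right) \left(327 - 653\right) = 0 \left(-367\right) + \left(-71 - 307\right) \left(327 - 653\right) = 0 - -123228 = 0 + 123228 = 123228$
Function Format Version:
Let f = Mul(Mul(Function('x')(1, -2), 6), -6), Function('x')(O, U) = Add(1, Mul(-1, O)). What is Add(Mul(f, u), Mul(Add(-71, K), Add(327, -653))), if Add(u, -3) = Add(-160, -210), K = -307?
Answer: 123228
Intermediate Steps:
f = 0 (f = Mul(Mul(Add(1, Mul(-1, 1)), 6), -6) = Mul(Mul(Add(1, -1), 6), -6) = Mul(Mul(0, 6), -6) = Mul(0, -6) = 0)
u = -367 (u = Add(3, Add(-160, -210)) = Add(3, -370) = -367)
Add(Mul(f, u), Mul(Add(-71, K), Add(327, -653))) = Add(Mul(0, -367), Mul(Add(-71, -307), Add(327, -653))) = Add(0, Mul(-378, -326)) = Add(0, 123228) = 123228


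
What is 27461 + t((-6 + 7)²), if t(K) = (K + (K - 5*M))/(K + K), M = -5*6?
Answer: 27537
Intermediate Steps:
M = -30
t(K) = (150 + 2*K)/(2*K) (t(K) = (K + (K - 5*(-30)))/(K + K) = (K + (K + 150))/((2*K)) = (K + (150 + K))*(1/(2*K)) = (150 + 2*K)*(1/(2*K)) = (150 + 2*K)/(2*K))
27461 + t((-6 + 7)²) = 27461 + (75 + (-6 + 7)²)/((-6 + 7)²) = 27461 + (75 + 1²)/(1²) = 27461 + (75 + 1)/1 = 27461 + 1*76 = 27461 + 76 = 27537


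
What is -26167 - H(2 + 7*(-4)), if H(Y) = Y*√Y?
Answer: -26167 + 26*I*√26 ≈ -26167.0 + 132.57*I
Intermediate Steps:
H(Y) = Y^(3/2)
-26167 - H(2 + 7*(-4)) = -26167 - (2 + 7*(-4))^(3/2) = -26167 - (2 - 28)^(3/2) = -26167 - (-26)^(3/2) = -26167 - (-26)*I*√26 = -26167 + 26*I*√26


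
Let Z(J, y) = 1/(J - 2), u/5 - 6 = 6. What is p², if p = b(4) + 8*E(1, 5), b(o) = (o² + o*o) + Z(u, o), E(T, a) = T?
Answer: 5387041/3364 ≈ 1601.4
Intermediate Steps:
u = 60 (u = 30 + 5*6 = 30 + 30 = 60)
Z(J, y) = 1/(-2 + J)
b(o) = 1/58 + 2*o² (b(o) = (o² + o*o) + 1/(-2 + 60) = (o² + o²) + 1/58 = 2*o² + 1/58 = 1/58 + 2*o²)
p = 2321/58 (p = (1/58 + 2*4²) + 8*1 = (1/58 + 2*16) + 8 = (1/58 + 32) + 8 = 1857/58 + 8 = 2321/58 ≈ 40.017)
p² = (2321/58)² = 5387041/3364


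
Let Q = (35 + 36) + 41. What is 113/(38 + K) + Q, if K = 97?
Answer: 15233/135 ≈ 112.84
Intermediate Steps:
Q = 112 (Q = 71 + 41 = 112)
113/(38 + K) + Q = 113/(38 + 97) + 112 = 113/135 + 112 = 15233/135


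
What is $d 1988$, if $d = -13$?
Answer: $-25844$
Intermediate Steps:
$d 1988 = \left(-13\right) 1988 = -25844$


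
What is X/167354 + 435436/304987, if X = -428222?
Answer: -28865093385/25520397199 ≈ -1.1311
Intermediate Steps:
X/167354 + 435436/304987 = -428222/167354 + 435436/304987 = -428222*1/167354 + 435436*(1/304987) = -214111/83677 + 435436/304987 = -28865093385/25520397199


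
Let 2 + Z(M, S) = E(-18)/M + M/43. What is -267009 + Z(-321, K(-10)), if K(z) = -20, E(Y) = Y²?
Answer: -1228556602/4601 ≈ -2.6702e+5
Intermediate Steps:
Z(M, S) = -2 + 324/M + M/43 (Z(M, S) = -2 + ((-18)²/M + M/43) = -2 + (324/M + M*(1/43)) = -2 + (324/M + M/43) = -2 + 324/M + M/43)
-267009 + Z(-321, K(-10)) = -267009 + (-2 + 324/(-321) + (1/43)*(-321)) = -267009 + (-2 + 324*(-1/321) - 321/43) = -267009 + (-2 - 108/107 - 321/43) = -267009 - 48193/4601 = -1228556602/4601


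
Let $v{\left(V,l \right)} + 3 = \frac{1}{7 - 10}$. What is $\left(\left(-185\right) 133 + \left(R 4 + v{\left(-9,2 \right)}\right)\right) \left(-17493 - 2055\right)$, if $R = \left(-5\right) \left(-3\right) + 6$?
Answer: $479401668$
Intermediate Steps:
$v{\left(V,l \right)} = - \frac{10}{3}$ ($v{\left(V,l \right)} = -3 + \frac{1}{7 - 10} = -3 + \frac{1}{-3} = -3 - \frac{1}{3} = - \frac{10}{3}$)
$R = 21$ ($R = 15 + 6 = 21$)
$\left(\left(-185\right) 133 + \left(R 4 + v{\left(-9,2 \right)}\right)\right) \left(-17493 - 2055\right) = \left(\left(-185\right) 133 + \left(21 \cdot 4 - \frac{10}{3}\right)\right) \left(-17493 - 2055\right) = \left(-24605 + \left(84 - \frac{10}{3}\right)\right) \left(-19548\right) = \left(-24605 + \frac{242}{3}\right) \left(-19548\right) = \left(- \frac{73573}{3}\right) \left(-19548\right) = 479401668$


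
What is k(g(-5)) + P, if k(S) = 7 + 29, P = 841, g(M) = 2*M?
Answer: 877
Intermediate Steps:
k(S) = 36
k(g(-5)) + P = 36 + 841 = 877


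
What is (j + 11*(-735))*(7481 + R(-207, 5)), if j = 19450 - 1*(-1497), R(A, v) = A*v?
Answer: 82908452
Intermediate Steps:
j = 20947 (j = 19450 + 1497 = 20947)
(j + 11*(-735))*(7481 + R(-207, 5)) = (20947 + 11*(-735))*(7481 - 207*5) = (20947 - 8085)*(7481 - 1035) = 12862*6446 = 82908452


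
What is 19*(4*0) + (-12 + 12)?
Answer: 0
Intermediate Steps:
19*(4*0) + (-12 + 12) = 19*0 + 0 = 0 + 0 = 0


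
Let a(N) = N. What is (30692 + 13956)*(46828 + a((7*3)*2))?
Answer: 2092651760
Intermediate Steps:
(30692 + 13956)*(46828 + a((7*3)*2)) = (30692 + 13956)*(46828 + (7*3)*2) = 44648*(46828 + 21*2) = 44648*(46828 + 42) = 44648*46870 = 2092651760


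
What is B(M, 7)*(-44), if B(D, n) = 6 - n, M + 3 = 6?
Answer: 44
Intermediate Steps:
M = 3 (M = -3 + 6 = 3)
B(M, 7)*(-44) = (6 - 1*7)*(-44) = (6 - 7)*(-44) = -1*(-44) = 44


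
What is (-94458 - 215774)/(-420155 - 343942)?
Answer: 310232/764097 ≈ 0.40601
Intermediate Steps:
(-94458 - 215774)/(-420155 - 343942) = -310232/(-764097) = -310232*(-1/764097) = 310232/764097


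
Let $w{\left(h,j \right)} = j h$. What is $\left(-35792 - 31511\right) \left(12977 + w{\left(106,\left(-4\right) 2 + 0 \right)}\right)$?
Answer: $-816318087$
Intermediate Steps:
$w{\left(h,j \right)} = h j$
$\left(-35792 - 31511\right) \left(12977 + w{\left(106,\left(-4\right) 2 + 0 \right)}\right) = \left(-35792 - 31511\right) \left(12977 + 106 \left(\left(-4\right) 2 + 0\right)\right) = - 67303 \left(12977 + 106 \left(-8 + 0\right)\right) = - 67303 \left(12977 + 106 \left(-8\right)\right) = - 67303 \left(12977 - 848\right) = \left(-67303\right) 12129 = -816318087$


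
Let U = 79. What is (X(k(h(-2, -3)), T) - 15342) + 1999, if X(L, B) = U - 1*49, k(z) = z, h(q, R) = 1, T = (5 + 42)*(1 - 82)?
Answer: -13313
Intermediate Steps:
T = -3807 (T = 47*(-81) = -3807)
X(L, B) = 30 (X(L, B) = 79 - 1*49 = 79 - 49 = 30)
(X(k(h(-2, -3)), T) - 15342) + 1999 = (30 - 15342) + 1999 = -15312 + 1999 = -13313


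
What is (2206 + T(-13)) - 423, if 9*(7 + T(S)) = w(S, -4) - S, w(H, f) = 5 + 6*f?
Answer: 5326/3 ≈ 1775.3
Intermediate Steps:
T(S) = -82/9 - S/9 (T(S) = -7 + ((5 + 6*(-4)) - S)/9 = -7 + ((5 - 24) - S)/9 = -7 + (-19 - S)/9 = -7 + (-19/9 - S/9) = -82/9 - S/9)
(2206 + T(-13)) - 423 = (2206 + (-82/9 - ⅑*(-13))) - 423 = (2206 + (-82/9 + 13/9)) - 423 = (2206 - 23/3) - 423 = 6595/3 - 423 = 5326/3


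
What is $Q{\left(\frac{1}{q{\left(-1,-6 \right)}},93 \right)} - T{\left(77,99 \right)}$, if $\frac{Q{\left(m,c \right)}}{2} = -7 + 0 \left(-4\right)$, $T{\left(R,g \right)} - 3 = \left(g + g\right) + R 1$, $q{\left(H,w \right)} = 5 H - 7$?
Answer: $-292$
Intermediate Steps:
$q{\left(H,w \right)} = -7 + 5 H$
$T{\left(R,g \right)} = 3 + R + 2 g$ ($T{\left(R,g \right)} = 3 + \left(\left(g + g\right) + R 1\right) = 3 + \left(2 g + R\right) = 3 + \left(R + 2 g\right) = 3 + R + 2 g$)
$Q{\left(m,c \right)} = -14$ ($Q{\left(m,c \right)} = 2 \left(-7 + 0 \left(-4\right)\right) = 2 \left(-7 + 0\right) = 2 \left(-7\right) = -14$)
$Q{\left(\frac{1}{q{\left(-1,-6 \right)}},93 \right)} - T{\left(77,99 \right)} = -14 - \left(3 + 77 + 2 \cdot 99\right) = -14 - \left(3 + 77 + 198\right) = -14 - 278 = -292$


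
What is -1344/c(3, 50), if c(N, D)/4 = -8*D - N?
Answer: 336/403 ≈ 0.83375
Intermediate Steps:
c(N, D) = -32*D - 4*N (c(N, D) = 4*(-8*D - N) = 4*(-N - 8*D) = -32*D - 4*N)
-1344/c(3, 50) = -1344/(-32*50 - 4*3) = -1344/(-1600 - 12) = -1344/(-1612) = -1344*(-1/1612) = 336/403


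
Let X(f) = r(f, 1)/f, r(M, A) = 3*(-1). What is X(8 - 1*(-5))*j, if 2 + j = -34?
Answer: 108/13 ≈ 8.3077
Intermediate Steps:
j = -36 (j = -2 - 34 = -36)
r(M, A) = -3
X(f) = -3/f
X(8 - 1*(-5))*j = -3/(8 - 1*(-5))*(-36) = -3/(8 + 5)*(-36) = -3/13*(-36) = 108/13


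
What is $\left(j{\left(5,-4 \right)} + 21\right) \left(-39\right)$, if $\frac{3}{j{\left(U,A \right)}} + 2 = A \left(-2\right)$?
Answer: $- \frac{1677}{2} \approx -838.5$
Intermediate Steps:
$j{\left(U,A \right)} = \frac{3}{-2 - 2 A}$ ($j{\left(U,A \right)} = \frac{3}{-2 + A \left(-2\right)} = \frac{3}{-2 - 2 A}$)
$\left(j{\left(5,-4 \right)} + 21\right) \left(-39\right) = \left(- \frac{3}{2 + 2 \left(-4\right)} + 21\right) \left(-39\right) = \left(- \frac{3}{2 - 8} + 21\right) \left(-39\right) = \left(- \frac{3}{-6} + 21\right) \left(-39\right) = \left(\left(-3\right) \left(- \frac{1}{6}\right) + 21\right) \left(-39\right) = \left(\frac{1}{2} + 21\right) \left(-39\right) = \frac{43}{2} \left(-39\right) = - \frac{1677}{2}$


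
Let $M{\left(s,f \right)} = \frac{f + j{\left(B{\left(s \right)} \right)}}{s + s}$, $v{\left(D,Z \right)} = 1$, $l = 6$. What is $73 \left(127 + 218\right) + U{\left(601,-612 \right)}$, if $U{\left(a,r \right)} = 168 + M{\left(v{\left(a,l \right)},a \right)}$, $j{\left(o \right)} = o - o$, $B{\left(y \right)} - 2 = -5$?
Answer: $\frac{51307}{2} \approx 25654.0$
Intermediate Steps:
$B{\left(y \right)} = -3$ ($B{\left(y \right)} = 2 - 5 = -3$)
$j{\left(o \right)} = 0$
$M{\left(s,f \right)} = \frac{f}{2 s}$ ($M{\left(s,f \right)} = \frac{f + 0}{s + s} = \frac{f}{2 s}$)
$U{\left(a,r \right)} = 168 + \frac{a}{2}$ ($U{\left(a,r \right)} = 168 + \frac{a}{2 \cdot 1} = 168 + \frac{1}{2} a 1 = 168 + \frac{a}{2}$)
$73 \left(127 + 218\right) + U{\left(601,-612 \right)} = 73 \left(127 + 218\right) + \left(168 + \frac{1}{2} \cdot 601\right) = 73 \cdot 345 + \left(168 + \frac{601}{2}\right) = 25185 + \frac{937}{2} = \frac{51307}{2}$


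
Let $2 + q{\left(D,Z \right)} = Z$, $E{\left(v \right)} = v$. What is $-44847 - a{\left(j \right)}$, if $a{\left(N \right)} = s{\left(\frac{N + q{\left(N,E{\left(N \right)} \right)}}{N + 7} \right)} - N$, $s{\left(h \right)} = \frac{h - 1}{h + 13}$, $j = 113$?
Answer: $- \frac{9975695}{223} \approx -44734.0$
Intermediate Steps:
$q{\left(D,Z \right)} = -2 + Z$
$s{\left(h \right)} = \frac{-1 + h}{13 + h}$ ($s{\left(h \right)} = \frac{h - 1}{13 + h} = \frac{-1 + h}{13 + h}$)
$a{\left(N \right)} = - N + \frac{-1 + \frac{-2 + 2 N}{7 + N}}{13 + \frac{-2 + 2 N}{7 + N}}$ ($a{\left(N \right)} = \frac{-1 + \frac{N + \left(-2 + N\right)}{N + 7}}{13 + \frac{N + \left(-2 + N\right)}{N + 7}} - N = \frac{-1 + \frac{-2 + 2 N}{7 + N}}{13 + \frac{-2 + 2 N}{7 + N}} - N = - N + \frac{-1 + \frac{-2 + 2 N}{7 + N}}{13 + \frac{-2 + 2 N}{7 + N}}$)
$-44847 - a{\left(j \right)} = -44847 - \frac{-9 + 113 - 113 \left(89 + 15 \cdot 113\right)}{89 + 15 \cdot 113} = -44847 - \frac{-9 + 113 - 113 \left(89 + 1695\right)}{89 + 1695} = -44847 - \frac{-9 + 113 - 113 \cdot 1784}{1784} = -44847 - \frac{-9 + 113 - 201592}{1784} = -44847 - \frac{1}{1784} \left(-201488\right) = -44847 - - \frac{25186}{223} = -44847 + \frac{25186}{223} = - \frac{9975695}{223}$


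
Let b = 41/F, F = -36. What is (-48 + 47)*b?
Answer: 41/36 ≈ 1.1389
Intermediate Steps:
b = -41/36 (b = 41/(-36) = 41*(-1/36) = -41/36 ≈ -1.1389)
(-48 + 47)*b = (-48 + 47)*(-41/36) = -1*(-41/36) = 41/36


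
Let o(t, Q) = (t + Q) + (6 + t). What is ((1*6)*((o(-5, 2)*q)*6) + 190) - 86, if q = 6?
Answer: -328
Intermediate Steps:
o(t, Q) = 6 + Q + 2*t (o(t, Q) = (Q + t) + (6 + t) = 6 + Q + 2*t)
((1*6)*((o(-5, 2)*q)*6) + 190) - 86 = ((1*6)*(((6 + 2 + 2*(-5))*6)*6) + 190) - 86 = (6*(((6 + 2 - 10)*6)*6) + 190) - 86 = (6*(-2*6*6) + 190) - 86 = (6*(-12*6) + 190) - 86 = (6*(-72) + 190) - 86 = (-432 + 190) - 86 = -242 - 86 = -328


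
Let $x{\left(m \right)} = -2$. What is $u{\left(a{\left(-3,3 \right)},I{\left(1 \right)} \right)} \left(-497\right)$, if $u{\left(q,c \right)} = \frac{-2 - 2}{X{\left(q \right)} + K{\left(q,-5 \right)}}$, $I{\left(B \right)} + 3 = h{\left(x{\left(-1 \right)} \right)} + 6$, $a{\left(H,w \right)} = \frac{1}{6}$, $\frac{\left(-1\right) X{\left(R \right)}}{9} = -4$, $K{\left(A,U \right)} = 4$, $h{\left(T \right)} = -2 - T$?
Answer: $\frac{497}{10} \approx 49.7$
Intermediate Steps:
$X{\left(R \right)} = 36$ ($X{\left(R \right)} = \left(-9\right) \left(-4\right) = 36$)
$a{\left(H,w \right)} = \frac{1}{6}$
$I{\left(B \right)} = 3$ ($I{\left(B \right)} = -3 + \left(\left(-2 - -2\right) + 6\right) = -3 + \left(\left(-2 + 2\right) + 6\right) = -3 + \left(0 + 6\right) = -3 + 6 = 3$)
$u{\left(q,c \right)} = - \frac{1}{10}$ ($u{\left(q,c \right)} = \frac{-2 - 2}{36 + 4} = - \frac{4}{40} = \left(-4\right) \frac{1}{40} = - \frac{1}{10}$)
$u{\left(a{\left(-3,3 \right)},I{\left(1 \right)} \right)} \left(-497\right) = \left(- \frac{1}{10}\right) \left(-497\right) = \frac{497}{10}$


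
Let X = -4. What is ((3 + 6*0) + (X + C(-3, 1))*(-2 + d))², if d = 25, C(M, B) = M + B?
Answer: 18225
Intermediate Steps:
C(M, B) = B + M
((3 + 6*0) + (X + C(-3, 1))*(-2 + d))² = ((3 + 6*0) + (-4 + (1 - 3))*(-2 + 25))² = ((3 + 0) + (-4 - 2)*23)² = (3 - 6*23)² = (3 - 138)² = (-135)² = 18225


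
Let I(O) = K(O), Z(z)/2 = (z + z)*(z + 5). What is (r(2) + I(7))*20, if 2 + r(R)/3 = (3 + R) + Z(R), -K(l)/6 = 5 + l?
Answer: 2100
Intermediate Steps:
K(l) = -30 - 6*l (K(l) = -6*(5 + l) = -30 - 6*l)
Z(z) = 4*z*(5 + z) (Z(z) = 2*((z + z)*(z + 5)) = 2*((2*z)*(5 + z)) = 2*(2*z*(5 + z)) = 4*z*(5 + z))
I(O) = -30 - 6*O
r(R) = 3 + 3*R + 12*R*(5 + R) (r(R) = -6 + 3*((3 + R) + 4*R*(5 + R)) = -6 + 3*(3 + R + 4*R*(5 + R)) = -6 + (9 + 3*R + 12*R*(5 + R)) = 3 + 3*R + 12*R*(5 + R))
(r(2) + I(7))*20 = ((3 + 12*2² + 63*2) + (-30 - 6*7))*20 = ((3 + 12*4 + 126) + (-30 - 42))*20 = ((3 + 48 + 126) - 72)*20 = (177 - 72)*20 = 105*20 = 2100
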